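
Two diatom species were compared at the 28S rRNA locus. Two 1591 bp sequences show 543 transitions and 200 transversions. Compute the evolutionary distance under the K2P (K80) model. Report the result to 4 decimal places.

P = 543/1591 ≈ 0.341295 and Q = 200/1591 ≈ 0.125707.
Under the Kimura two-parameter model, d = −½ ln(1 − 2P − Q) − ¼ ln(1 − 2Q).
1 − 2P − Q = 0.191703, giving −½ ln(0.191703) = 0.825904.
1 − 2Q = 0.748586, giving −¼ ln(0.748586) = 0.072392.
d = 0.825904 + 0.072392 = 0.898296.

0.8983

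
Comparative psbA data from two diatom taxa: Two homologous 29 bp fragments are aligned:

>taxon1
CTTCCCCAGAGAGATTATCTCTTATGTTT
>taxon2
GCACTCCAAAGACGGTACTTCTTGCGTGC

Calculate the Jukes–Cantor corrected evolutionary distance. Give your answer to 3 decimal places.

The sequences differ at 14 of 29 sites, so p = 14/29 ≈ 0.482759.
d = −(3/4) ln(1 − 4p/3) = −0.75 ln(1 − 0.643679) = −0.75 ln(0.356321)
  = −0.75 × (-1.031923) = 0.773942 substitutions/site.

0.774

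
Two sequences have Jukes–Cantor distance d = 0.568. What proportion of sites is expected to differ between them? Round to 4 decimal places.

0.3983

p = (3/4)(1 − e^(−4d/3)) = 0.75 × (1 − e^(-0.757333)) = 0.75 × (1 − 0.468915) = 0.398314.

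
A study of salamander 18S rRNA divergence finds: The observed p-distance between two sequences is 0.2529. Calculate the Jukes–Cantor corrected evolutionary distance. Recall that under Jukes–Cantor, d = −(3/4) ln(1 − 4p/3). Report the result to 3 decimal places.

0.308

d = −(3/4) ln(1 − 4p/3) = −0.75 ln(1 − 0.3372) = −0.75 ln(0.6628)
  = −0.75 × (-0.411282) = 0.308462 substitutions/site.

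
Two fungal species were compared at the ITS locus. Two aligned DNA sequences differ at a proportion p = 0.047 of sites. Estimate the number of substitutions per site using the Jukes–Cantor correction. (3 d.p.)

0.049

d = −(3/4) ln(1 − 4p/3) = −0.75 ln(1 − 0.062667) = −0.75 ln(0.937333)
  = −0.75 × (-0.064717) = 0.048538 substitutions/site.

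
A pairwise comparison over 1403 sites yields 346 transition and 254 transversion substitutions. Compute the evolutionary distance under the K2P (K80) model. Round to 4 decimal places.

0.6732

P = 346/1403 ≈ 0.246614 and Q = 254/1403 ≈ 0.181041.
Under the Kimura two-parameter model, d = −½ ln(1 − 2P − Q) − ¼ ln(1 − 2Q).
1 − 2P − Q = 0.325731, giving −½ ln(0.325731) = 0.560842.
1 − 2Q = 0.637918, giving −¼ ln(0.637918) = 0.112386.
d = 0.560842 + 0.112386 = 0.673228.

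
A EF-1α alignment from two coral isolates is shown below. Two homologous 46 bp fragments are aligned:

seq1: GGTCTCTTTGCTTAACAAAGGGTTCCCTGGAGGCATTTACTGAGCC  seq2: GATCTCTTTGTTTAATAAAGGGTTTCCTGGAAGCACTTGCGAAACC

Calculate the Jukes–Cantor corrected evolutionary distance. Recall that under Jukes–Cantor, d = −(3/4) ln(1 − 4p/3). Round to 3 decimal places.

0.257

The sequences differ at 10 of 46 sites (2, 11, 16, 25, 32, 36, 39, 41, 42, 44), so p = 10/46 ≈ 0.217391.
d = −(3/4) ln(1 − 4p/3) = −0.75 ln(1 − 0.289855) = −0.75 ln(0.710145)
  = −0.75 × (-0.342286) = 0.256715 substitutions/site.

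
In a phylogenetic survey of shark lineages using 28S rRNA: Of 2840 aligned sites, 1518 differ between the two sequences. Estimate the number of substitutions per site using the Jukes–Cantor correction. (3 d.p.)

p = 1518/2840 ≈ 0.534507.
d = −(3/4) ln(1 − 4p/3) = −0.75 ln(1 − 0.712676) = −0.75 ln(0.287324)
  = −0.75 × (-1.247145) = 0.935359 substitutions/site.

0.935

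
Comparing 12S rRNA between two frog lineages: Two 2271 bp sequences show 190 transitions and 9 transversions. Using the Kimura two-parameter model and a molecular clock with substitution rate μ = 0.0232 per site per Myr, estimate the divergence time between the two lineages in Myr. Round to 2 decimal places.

2.07

P = 190/2271 ≈ 0.083664 and Q = 9/2271 ≈ 0.003963.
Under the Kimura two-parameter model, d = −½ ln(1 − 2P − Q) − ¼ ln(1 − 2Q).
1 − 2P − Q = 0.828709, giving −½ ln(0.828709) = 0.093943.
1 − 2Q = 0.992074, giving −¼ ln(0.992074) = 0.001989.
d = 0.093943 + 0.001989 = 0.095932.
Under a molecular clock d = 2μt, so t = d/(2μ) = 0.095932 / (2 × 0.0232) = 2.07 Myr.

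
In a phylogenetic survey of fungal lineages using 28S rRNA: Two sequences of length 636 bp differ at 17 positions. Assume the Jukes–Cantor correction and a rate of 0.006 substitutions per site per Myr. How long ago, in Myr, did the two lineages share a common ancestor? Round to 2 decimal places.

2.27

p = 17/636 ≈ 0.02673.
d = −(3/4) ln(1 − 4p/3) = −0.75 ln(1 − 0.03564) = −0.75 ln(0.96436)
  = −0.75 × (-0.036291) = 0.027218 substitutions/site.
Under a molecular clock d = 2μt, so t = d/(2μ) = 0.027218 / (2 × 0.006) = 2.27 Myr.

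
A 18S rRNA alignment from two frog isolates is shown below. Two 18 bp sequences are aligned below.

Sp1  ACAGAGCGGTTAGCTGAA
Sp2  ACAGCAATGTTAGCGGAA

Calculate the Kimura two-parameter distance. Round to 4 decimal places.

0.3497

Of 18 sites, 1 differences are transitions and 4 are transversions, so P = 1/18 ≈ 0.055556 and Q = 4/18 ≈ 0.222222.
Under the Kimura two-parameter model, d = −½ ln(1 − 2P − Q) − ¼ ln(1 − 2Q).
1 − 2P − Q = 0.666666, giving −½ ln(0.666666) = 0.202733.
1 − 2Q = 0.555556, giving −¼ ln(0.555556) = 0.146946.
d = 0.202733 + 0.146946 = 0.349679.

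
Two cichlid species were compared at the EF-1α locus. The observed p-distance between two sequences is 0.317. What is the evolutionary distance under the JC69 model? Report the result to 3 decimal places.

d = −(3/4) ln(1 − 4p/3) = −0.75 ln(1 − 0.422667) = −0.75 ln(0.577333)
  = −0.75 × (-0.549336) = 0.412002 substitutions/site.

0.412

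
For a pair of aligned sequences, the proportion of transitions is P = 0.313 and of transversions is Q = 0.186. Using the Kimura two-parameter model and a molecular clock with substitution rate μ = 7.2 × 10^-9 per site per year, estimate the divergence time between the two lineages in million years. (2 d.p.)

Under the Kimura two-parameter model, d = −½ ln(1 − 2P − Q) − ¼ ln(1 − 2Q).
1 − 2P − Q = 0.188, giving −½ ln(0.188) = 0.835657.
1 − 2Q = 0.628, giving −¼ ln(0.628) = 0.116304.
d = 0.835657 + 0.116304 = 0.951961.
Under a molecular clock d = 2μt, so t = d/(2μ) = 0.951961 / (2 × 7.2 × 10^-9) = 66.11 million years.

66.11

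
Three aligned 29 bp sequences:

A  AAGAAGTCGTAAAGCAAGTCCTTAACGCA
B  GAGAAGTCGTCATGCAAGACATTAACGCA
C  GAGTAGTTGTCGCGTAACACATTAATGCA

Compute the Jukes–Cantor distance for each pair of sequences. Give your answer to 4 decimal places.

d(A,B) = 0.1959, d(A,C) = 0.5285, d(B,C) = 0.2913

A–B: 5/29 sites differ → p ≈ 0.172414, d = −0.75 ln(1 − 0.229885) = 0.195912 ≈ 0.1959.
A–C: 11/29 sites differ → p ≈ 0.37931, d = −0.75 ln(1 − 0.505747) = 0.528531 ≈ 0.5285.
B–C: 7/29 sites differ → p ≈ 0.241379, d = −0.75 ln(1 − 0.321839) = 0.291278 ≈ 0.2913.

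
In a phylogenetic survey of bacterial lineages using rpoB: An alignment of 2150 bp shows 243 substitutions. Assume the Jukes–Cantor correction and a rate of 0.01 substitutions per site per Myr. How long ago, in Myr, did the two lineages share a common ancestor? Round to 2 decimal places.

6.13

p = 243/2150 ≈ 0.113023.
d = −(3/4) ln(1 − 4p/3) = −0.75 ln(1 − 0.150697) = −0.75 ln(0.849303)
  = −0.75 × (-0.163339) = 0.122504 substitutions/site.
Under a molecular clock d = 2μt, so t = d/(2μ) = 0.122504 / (2 × 0.01) = 6.13 Myr.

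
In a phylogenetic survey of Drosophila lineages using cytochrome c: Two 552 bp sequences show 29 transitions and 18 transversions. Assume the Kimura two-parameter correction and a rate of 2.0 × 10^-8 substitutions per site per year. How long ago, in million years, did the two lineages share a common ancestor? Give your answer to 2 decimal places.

P = 29/552 ≈ 0.052536 and Q = 18/552 ≈ 0.032609.
Under the Kimura two-parameter model, d = −½ ln(1 − 2P − Q) − ¼ ln(1 − 2Q).
1 − 2P − Q = 0.862319, giving −½ ln(0.862319) = 0.074065.
1 − 2Q = 0.934782, giving −¼ ln(0.934782) = 0.016860.
d = 0.074065 + 0.016860 = 0.090925.
Under a molecular clock d = 2μt, so t = d/(2μ) = 0.090925 / (2 × 2.0 × 10^-8) = 2.27 million years.

2.27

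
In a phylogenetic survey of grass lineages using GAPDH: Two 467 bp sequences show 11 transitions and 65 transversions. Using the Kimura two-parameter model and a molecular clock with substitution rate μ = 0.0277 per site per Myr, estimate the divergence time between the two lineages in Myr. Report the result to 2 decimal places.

3.33

P = 11/467 ≈ 0.023555 and Q = 65/467 ≈ 0.139186.
Under the Kimura two-parameter model, d = −½ ln(1 − 2P − Q) − ¼ ln(1 − 2Q).
1 − 2P − Q = 0.813704, giving −½ ln(0.813704) = 0.103079.
1 − 2Q = 0.721628, giving −¼ ln(0.721628) = 0.081561.
d = 0.103079 + 0.081561 = 0.184640.
Under a molecular clock d = 2μt, so t = d/(2μ) = 0.184640 / (2 × 0.0277) = 3.33 Myr.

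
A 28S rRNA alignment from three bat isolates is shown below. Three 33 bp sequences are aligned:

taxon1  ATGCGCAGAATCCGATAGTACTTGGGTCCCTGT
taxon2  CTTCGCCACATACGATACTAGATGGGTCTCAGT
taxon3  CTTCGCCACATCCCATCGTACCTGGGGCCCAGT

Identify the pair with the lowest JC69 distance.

taxon1–taxon2: 11/33 differ, p = 0.333, d = 0.441.
taxon1–taxon3: 10/33 differ, p = 0.303, d = 0.388.
taxon2–taxon3: 8/33 differ, p = 0.242, d = 0.293.
The smallest distance is between taxon2 and taxon3.

taxon2 and taxon3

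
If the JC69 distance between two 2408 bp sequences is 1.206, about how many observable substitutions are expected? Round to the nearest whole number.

1444

Invert JC69: p = (3/4)(1 − e^(−4d/3)) = 0.75 × (1 − e^(-1.608)) = 0.75 × (1 − 0.200288) = 0.599784.
Expected differing sites = pL ≈ 0.599784 × 2408 = 1444.279872 ≈ 1444.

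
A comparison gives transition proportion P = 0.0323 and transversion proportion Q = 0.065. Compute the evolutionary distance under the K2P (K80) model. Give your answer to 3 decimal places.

Under the Kimura two-parameter model, d = −½ ln(1 − 2P − Q) − ¼ ln(1 − 2Q).
1 − 2P − Q = 0.8704, giving −½ ln(0.8704) = 0.069401.
1 − 2Q = 0.87, giving −¼ ln(0.87) = 0.034816.
d = 0.069401 + 0.034816 = 0.104217.

0.104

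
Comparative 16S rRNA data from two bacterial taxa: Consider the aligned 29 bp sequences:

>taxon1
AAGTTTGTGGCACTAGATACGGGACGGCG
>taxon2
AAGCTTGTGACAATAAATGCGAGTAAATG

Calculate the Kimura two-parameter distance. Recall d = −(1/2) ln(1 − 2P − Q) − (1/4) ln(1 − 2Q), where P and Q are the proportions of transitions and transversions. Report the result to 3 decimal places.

0.590

Of 29 sites, 8 differences are transitions and 3 are transversions, so P = 8/29 ≈ 0.275862 and Q = 3/29 ≈ 0.103448.
Under the Kimura two-parameter model, d = −½ ln(1 − 2P − Q) − ¼ ln(1 − 2Q).
1 − 2P − Q = 0.344828, giving −½ ln(0.344828) = 0.532355.
1 − 2Q = 0.793104, giving −¼ ln(0.793104) = 0.057950.
d = 0.532355 + 0.057950 = 0.590305.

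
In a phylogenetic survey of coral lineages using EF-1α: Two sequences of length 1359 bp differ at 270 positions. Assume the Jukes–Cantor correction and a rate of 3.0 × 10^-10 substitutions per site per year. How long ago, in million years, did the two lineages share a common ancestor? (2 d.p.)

384.69

p = 270/1359 ≈ 0.198675.
d = −(3/4) ln(1 − 4p/3) = −0.75 ln(1 − 0.2649) = −0.75 ln(0.7351)
  = −0.75 × (-0.307749) = 0.230812 substitutions/site.
Under a molecular clock d = 2μt, so t = d/(2μ) = 0.230812 / (2 × 3.0 × 10^-10) = 384.69 million years.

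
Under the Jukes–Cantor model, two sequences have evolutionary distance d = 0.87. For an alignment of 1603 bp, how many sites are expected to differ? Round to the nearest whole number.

825

Invert JC69: p = (3/4)(1 − e^(−4d/3)) = 0.75 × (1 − e^(-1.16)) = 0.75 × (1 − 0.313486) = 0.514886.
Expected differing sites = pL ≈ 0.514886 × 1603 = 825.362258 ≈ 825.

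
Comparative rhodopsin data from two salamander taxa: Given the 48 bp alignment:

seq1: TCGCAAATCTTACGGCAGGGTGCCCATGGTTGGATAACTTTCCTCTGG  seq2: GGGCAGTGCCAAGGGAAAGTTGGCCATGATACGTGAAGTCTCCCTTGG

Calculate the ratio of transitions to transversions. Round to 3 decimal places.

Transitions are A↔G and C↔T; transversions are all other mismatches.
Transitions: 7. Transversions: 14.
R = 7/14 = 0.500.

0.500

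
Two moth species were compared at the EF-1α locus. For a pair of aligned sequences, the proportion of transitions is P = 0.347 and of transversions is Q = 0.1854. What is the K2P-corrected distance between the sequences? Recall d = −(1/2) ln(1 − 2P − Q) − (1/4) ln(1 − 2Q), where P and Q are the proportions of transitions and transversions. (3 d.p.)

1.173

Under the Kimura two-parameter model, d = −½ ln(1 − 2P − Q) − ¼ ln(1 − 2Q).
1 − 2P − Q = 0.1206, giving −½ ln(0.1206) = 1.057638.
1 − 2Q = 0.6292, giving −¼ ln(0.6292) = 0.115827.
d = 1.057638 + 0.115827 = 1.173465.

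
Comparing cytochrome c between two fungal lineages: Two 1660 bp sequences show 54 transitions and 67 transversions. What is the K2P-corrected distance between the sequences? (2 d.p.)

0.08

P = 54/1660 ≈ 0.03253 and Q = 67/1660 ≈ 0.040361.
Under the Kimura two-parameter model, d = −½ ln(1 − 2P − Q) − ¼ ln(1 − 2Q).
1 − 2P − Q = 0.894579, giving −½ ln(0.894579) = 0.055701.
1 − 2Q = 0.919278, giving −¼ ln(0.919278) = 0.021042.
d = 0.055701 + 0.021042 = 0.076743.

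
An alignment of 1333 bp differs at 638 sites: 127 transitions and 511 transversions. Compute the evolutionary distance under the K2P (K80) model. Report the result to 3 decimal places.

0.790

P = 127/1333 ≈ 0.095274 and Q = 511/1333 ≈ 0.383346.
Under the Kimura two-parameter model, d = −½ ln(1 − 2P − Q) − ¼ ln(1 − 2Q).
1 − 2P − Q = 0.426106, giving −½ ln(0.426106) = 0.426534.
1 − 2Q = 0.233308, giving −¼ ln(0.233308) = 0.363849.
d = 0.426534 + 0.363849 = 0.790383.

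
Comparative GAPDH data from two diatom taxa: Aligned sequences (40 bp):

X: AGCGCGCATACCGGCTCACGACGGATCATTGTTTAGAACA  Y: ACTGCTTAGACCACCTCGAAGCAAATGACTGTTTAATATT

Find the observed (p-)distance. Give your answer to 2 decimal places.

The sequences differ at 19 of 40 positions.
p = 19/40 = 0.475 ≈ 0.48 (to 2 d.p.).

0.48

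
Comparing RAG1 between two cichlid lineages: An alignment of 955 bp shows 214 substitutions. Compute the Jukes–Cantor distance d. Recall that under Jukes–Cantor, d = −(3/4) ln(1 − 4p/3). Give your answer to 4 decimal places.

p = 214/955 ≈ 0.224084.
d = −(3/4) ln(1 − 4p/3) = −0.75 ln(1 − 0.298779) = −0.75 ln(0.701221)
  = −0.75 × (-0.354932) = 0.266199 substitutions/site.

0.2662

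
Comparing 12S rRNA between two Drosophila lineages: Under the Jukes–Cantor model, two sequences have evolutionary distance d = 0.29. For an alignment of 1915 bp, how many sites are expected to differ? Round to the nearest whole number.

461

Invert JC69: p = (3/4)(1 − e^(−4d/3)) = 0.75 × (1 − e^(-0.386667)) = 0.75 × (1 − 0.679317) = 0.240512.
Expected differing sites = pL ≈ 0.240512 × 1915 = 460.58048 ≈ 461.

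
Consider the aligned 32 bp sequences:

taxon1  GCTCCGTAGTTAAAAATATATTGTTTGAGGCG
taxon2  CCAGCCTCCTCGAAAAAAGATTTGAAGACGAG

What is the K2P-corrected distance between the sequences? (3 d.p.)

Of 32 sites, 2 differences are transitions and 14 are transversions, so P = 2/32 = 0.0625 and Q = 14/32 = 0.4375.
Under the Kimura two-parameter model, d = −½ ln(1 − 2P − Q) − ¼ ln(1 − 2Q).
1 − 2P − Q = 0.4375, giving −½ ln(0.4375) = 0.413339.
1 − 2Q = 0.125, giving −¼ ln(0.125) = 0.519860.
d = 0.413339 + 0.519860 = 0.933199.

0.933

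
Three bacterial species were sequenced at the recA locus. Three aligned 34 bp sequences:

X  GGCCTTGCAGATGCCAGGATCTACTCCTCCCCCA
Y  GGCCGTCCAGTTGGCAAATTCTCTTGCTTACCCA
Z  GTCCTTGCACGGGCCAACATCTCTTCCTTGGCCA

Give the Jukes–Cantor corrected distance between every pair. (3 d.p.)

d(X,Y) = 0.477, d(X,Z) = 0.423, d(Y,Z) = 0.477

X–Y: 12/34 sites differ → p ≈ 0.352941, d = −0.75 ln(1 − 0.470588) = 0.476991 ≈ 0.477.
X–Z: 11/34 sites differ → p ≈ 0.323529, d = −0.75 ln(1 − 0.431372) = 0.423397 ≈ 0.423.
Y–Z: 12/34 sites differ → p ≈ 0.352941, d = −0.75 ln(1 − 0.470588) = 0.476991 ≈ 0.477.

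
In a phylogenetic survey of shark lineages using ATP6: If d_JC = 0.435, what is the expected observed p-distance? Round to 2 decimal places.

0.33

p = (3/4)(1 − e^(−4d/3)) = 0.75 × (1 − e^(-0.58)) = 0.75 × (1 − 0.559898) = 0.330077.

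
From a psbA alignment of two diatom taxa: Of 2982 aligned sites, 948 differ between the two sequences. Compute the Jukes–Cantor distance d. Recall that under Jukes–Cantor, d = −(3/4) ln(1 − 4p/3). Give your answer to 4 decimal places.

0.4136

p = 948/2982 ≈ 0.317907.
d = −(3/4) ln(1 − 4p/3) = −0.75 ln(1 − 0.423876) = −0.75 ln(0.576124)
  = −0.75 × (-0.551432) = 0.413574 substitutions/site.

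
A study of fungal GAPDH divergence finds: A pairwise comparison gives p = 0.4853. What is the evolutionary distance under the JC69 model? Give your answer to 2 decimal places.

0.78

d = −(3/4) ln(1 − 4p/3) = −0.75 ln(1 − 0.647067) = −0.75 ln(0.352933)
  = −0.75 × (-1.041477) = 0.781108 substitutions/site.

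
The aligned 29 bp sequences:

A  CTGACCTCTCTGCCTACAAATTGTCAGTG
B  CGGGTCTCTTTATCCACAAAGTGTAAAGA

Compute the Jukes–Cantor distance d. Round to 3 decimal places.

The sequences differ at 12 of 29 sites, so p = 12/29 ≈ 0.413793.
d = −(3/4) ln(1 − 4p/3) = −0.75 ln(1 − 0.551724) = −0.75 ln(0.448276)
  = −0.75 × (-0.802346) = 0.601760 substitutions/site.

0.602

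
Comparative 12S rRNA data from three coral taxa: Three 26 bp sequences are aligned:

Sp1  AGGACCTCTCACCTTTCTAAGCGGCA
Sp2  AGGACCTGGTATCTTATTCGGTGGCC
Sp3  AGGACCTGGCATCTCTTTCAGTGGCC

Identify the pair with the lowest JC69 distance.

Sp2 and Sp3

Sp1–Sp2: 10/26 differ, p = 0.385, d = 0.539.
Sp1–Sp3: 8/26 differ, p = 0.308, d = 0.396.
Sp2–Sp3: 4/26 differ, p = 0.154, d = 0.172.
The smallest distance is between Sp2 and Sp3.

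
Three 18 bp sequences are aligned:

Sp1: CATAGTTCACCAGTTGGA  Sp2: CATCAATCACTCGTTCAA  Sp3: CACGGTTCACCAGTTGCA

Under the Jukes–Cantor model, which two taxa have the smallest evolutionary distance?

Sp1–Sp2: 7/18 differ, p = 0.389, d = 0.548.
Sp1–Sp3: 3/18 differ, p = 0.167, d = 0.188.
Sp2–Sp3: 8/18 differ, p = 0.444, d = 0.673.
The smallest distance is between Sp1 and Sp3.

Sp1 and Sp3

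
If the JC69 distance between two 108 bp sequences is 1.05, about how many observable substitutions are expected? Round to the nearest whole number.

Invert JC69: p = (3/4)(1 − e^(−4d/3)) = 0.75 × (1 − e^(-1.4)) = 0.75 × (1 − 0.246597) = 0.565052.
Expected differing sites = pL ≈ 0.565052 × 108 = 61.025616 ≈ 61.

61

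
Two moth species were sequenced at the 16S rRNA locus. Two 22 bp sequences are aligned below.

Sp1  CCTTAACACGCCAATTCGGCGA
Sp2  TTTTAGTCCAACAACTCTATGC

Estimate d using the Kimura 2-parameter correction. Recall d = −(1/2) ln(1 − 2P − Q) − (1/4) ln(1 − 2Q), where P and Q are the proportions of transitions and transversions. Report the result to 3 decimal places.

1.312

Of 22 sites, 8 differences are transitions and 4 are transversions, so P = 8/22 ≈ 0.363636 and Q = 4/22 ≈ 0.181818.
Under the Kimura two-parameter model, d = −½ ln(1 − 2P − Q) − ¼ ln(1 − 2Q).
1 − 2P − Q = 0.09091, giving −½ ln(0.09091) = 1.198943.
1 − 2Q = 0.636364, giving −¼ ln(0.636364) = 0.112996.
d = 1.198943 + 0.112996 = 1.311939.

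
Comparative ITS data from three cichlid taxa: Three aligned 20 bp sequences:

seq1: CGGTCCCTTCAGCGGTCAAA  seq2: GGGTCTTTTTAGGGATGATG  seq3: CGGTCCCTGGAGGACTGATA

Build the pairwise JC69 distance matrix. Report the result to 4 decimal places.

seq1–seq2: 9/20 sites differ → p = 0.45, d = −0.75 ln(1 − 0.6) = 0.687218 ≈ 0.6872.
seq1–seq3: 7/20 sites differ → p = 0.35, d = −0.75 ln(1 − 0.466667) = 0.471457 ≈ 0.4715.
seq2–seq3: 8/20 sites differ → p = 0.4, d = −0.75 ln(1 − 0.533333) = 0.571605 ≈ 0.5716.

d(seq1,seq2) = 0.6872, d(seq1,seq3) = 0.4715, d(seq2,seq3) = 0.5716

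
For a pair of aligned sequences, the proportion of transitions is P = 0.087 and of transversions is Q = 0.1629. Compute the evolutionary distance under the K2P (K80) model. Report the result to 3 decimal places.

Under the Kimura two-parameter model, d = −½ ln(1 − 2P − Q) − ¼ ln(1 − 2Q).
1 − 2P − Q = 0.6631, giving −½ ln(0.6631) = 0.205415.
1 − 2Q = 0.6742, giving −¼ ln(0.6742) = 0.098557.
d = 0.205415 + 0.098557 = 0.303972.

0.304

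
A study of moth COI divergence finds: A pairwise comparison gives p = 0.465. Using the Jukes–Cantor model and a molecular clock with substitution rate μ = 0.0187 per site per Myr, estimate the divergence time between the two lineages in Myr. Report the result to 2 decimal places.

19.40

d = −(3/4) ln(1 − 4p/3) = −0.75 ln(1 − 0.62) = −0.75 ln(0.38)
  = −0.75 × (-0.967584) = 0.725688 substitutions/site.
Under a molecular clock d = 2μt, so t = d/(2μ) = 0.725688 / (2 × 0.0187) = 19.40 Myr.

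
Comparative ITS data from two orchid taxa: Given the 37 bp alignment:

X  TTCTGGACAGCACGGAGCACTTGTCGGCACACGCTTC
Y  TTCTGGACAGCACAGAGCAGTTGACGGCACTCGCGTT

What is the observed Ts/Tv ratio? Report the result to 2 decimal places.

Transitions are A↔G and C↔T; transversions are all other mismatches.
Transitions: 2. Transversions: 4.
R = 2/4 = 0.50.

0.50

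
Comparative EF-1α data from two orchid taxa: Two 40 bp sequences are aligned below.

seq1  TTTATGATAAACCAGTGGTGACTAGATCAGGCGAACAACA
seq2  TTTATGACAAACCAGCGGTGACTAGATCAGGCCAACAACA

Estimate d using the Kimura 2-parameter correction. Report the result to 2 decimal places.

0.08

Of 40 sites, 2 differences are transitions and 1 are transversions, so P = 2/40 = 0.05 and Q = 1/40 = 0.025.
Under the Kimura two-parameter model, d = −½ ln(1 − 2P − Q) − ¼ ln(1 − 2Q).
1 − 2P − Q = 0.875, giving −½ ln(0.875) = 0.066766.
1 − 2Q = 0.95, giving −¼ ln(0.95) = 0.012823.
d = 0.066766 + 0.012823 = 0.079589.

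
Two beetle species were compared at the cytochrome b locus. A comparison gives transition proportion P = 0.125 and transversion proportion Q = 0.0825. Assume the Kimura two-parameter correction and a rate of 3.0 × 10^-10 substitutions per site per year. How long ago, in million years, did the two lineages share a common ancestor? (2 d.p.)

Under the Kimura two-parameter model, d = −½ ln(1 − 2P − Q) − ¼ ln(1 − 2Q).
1 − 2P − Q = 0.6675, giving −½ ln(0.6675) = 0.202108.
1 − 2Q = 0.835, giving −¼ ln(0.835) = 0.045081.
d = 0.202108 + 0.045081 = 0.247189.
Under a molecular clock d = 2μt, so t = d/(2μ) = 0.247189 / (2 × 3.0 × 10^-10) = 411.98 million years.

411.98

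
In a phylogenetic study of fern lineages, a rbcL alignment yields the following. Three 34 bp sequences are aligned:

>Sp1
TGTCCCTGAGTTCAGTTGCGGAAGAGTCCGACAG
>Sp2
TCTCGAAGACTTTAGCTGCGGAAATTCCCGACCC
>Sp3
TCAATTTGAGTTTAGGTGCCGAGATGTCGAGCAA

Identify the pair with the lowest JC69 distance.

Sp1–Sp2: 13/34 differ, p = 0.382, d = 0.535.
Sp1–Sp3: 15/34 differ, p = 0.441, d = 0.665.
Sp2–Sp3: 16/34 differ, p = 0.471, d = 0.741.
The smallest distance is between Sp1 and Sp2.

Sp1 and Sp2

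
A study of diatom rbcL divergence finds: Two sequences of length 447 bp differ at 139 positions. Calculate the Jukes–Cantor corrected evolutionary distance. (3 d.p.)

0.402

p = 139/447 ≈ 0.310962.
d = −(3/4) ln(1 − 4p/3) = −0.75 ln(1 − 0.414616) = −0.75 ln(0.585384)
  = −0.75 × (-0.535487) = 0.401615 substitutions/site.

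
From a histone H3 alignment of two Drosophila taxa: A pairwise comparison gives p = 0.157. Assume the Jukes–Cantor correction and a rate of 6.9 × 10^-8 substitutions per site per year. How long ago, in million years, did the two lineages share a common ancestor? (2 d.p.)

d = −(3/4) ln(1 − 4p/3) = −0.75 ln(1 − 0.209333) = −0.75 ln(0.790667)
  = −0.75 × (-0.234878) = 0.176159 substitutions/site.
Under a molecular clock d = 2μt, so t = d/(2μ) = 0.176159 / (2 × 6.9 × 10^-8) = 1.28 million years.

1.28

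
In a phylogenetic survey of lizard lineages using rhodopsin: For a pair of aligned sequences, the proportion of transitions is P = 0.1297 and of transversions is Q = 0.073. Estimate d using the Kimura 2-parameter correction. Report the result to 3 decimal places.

0.241

Under the Kimura two-parameter model, d = −½ ln(1 − 2P − Q) − ¼ ln(1 − 2Q).
1 − 2P − Q = 0.6676, giving −½ ln(0.6676) = 0.202033.
1 − 2Q = 0.854, giving −¼ ln(0.854) = 0.039456.
d = 0.202033 + 0.039456 = 0.241489.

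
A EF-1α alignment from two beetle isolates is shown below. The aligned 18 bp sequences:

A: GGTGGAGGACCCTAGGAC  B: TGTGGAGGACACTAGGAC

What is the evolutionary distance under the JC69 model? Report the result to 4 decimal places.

0.1203

The sequences differ at 2 of 18 sites (1, 11), so p = 2/18 ≈ 0.111111.
d = −(3/4) ln(1 − 4p/3) = −0.75 ln(1 − 0.148148) = −0.75 ln(0.851852)
  = −0.75 × (-0.160342) = 0.120257 substitutions/site.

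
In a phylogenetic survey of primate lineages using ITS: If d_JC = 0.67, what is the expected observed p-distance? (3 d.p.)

p = (3/4)(1 − e^(−4d/3)) = 0.75 × (1 − e^(-0.893333)) = 0.75 × (1 − 0.409289) = 0.443033.

0.443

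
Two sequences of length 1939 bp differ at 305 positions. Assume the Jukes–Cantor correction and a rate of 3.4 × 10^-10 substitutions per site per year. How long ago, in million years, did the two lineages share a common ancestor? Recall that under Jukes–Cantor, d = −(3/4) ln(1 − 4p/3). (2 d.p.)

259.61

p = 305/1939 ≈ 0.157298.
d = −(3/4) ln(1 − 4p/3) = −0.75 ln(1 − 0.209731) = −0.75 ln(0.790269)
  = −0.75 × (-0.235382) = 0.176537 substitutions/site.
Under a molecular clock d = 2μt, so t = d/(2μ) = 0.176537 / (2 × 3.4 × 10^-10) = 259.61 million years.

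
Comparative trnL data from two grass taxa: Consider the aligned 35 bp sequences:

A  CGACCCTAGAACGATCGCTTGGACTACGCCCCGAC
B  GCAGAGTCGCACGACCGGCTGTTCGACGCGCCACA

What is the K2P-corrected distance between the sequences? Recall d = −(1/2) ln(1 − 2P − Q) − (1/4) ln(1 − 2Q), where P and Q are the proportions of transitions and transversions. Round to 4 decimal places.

Of 35 sites, 3 differences are transitions and 14 are transversions, so P = 3/35 ≈ 0.085714 and Q = 14/35 = 0.4.
Under the Kimura two-parameter model, d = −½ ln(1 − 2P − Q) − ¼ ln(1 − 2Q).
1 − 2P − Q = 0.428572, giving −½ ln(0.428572) = 0.423648.
1 − 2Q = 0.2, giving −¼ ln(0.2) = 0.402359.
d = 0.423648 + 0.402359 = 0.826007.

0.8260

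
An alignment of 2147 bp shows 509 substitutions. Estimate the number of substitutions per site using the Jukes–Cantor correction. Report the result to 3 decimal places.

p = 509/2147 ≈ 0.237075.
d = −(3/4) ln(1 − 4p/3) = −0.75 ln(1 − 0.3161) = −0.75 ln(0.6839)
  = −0.75 × (-0.379944) = 0.284958 substitutions/site.

0.285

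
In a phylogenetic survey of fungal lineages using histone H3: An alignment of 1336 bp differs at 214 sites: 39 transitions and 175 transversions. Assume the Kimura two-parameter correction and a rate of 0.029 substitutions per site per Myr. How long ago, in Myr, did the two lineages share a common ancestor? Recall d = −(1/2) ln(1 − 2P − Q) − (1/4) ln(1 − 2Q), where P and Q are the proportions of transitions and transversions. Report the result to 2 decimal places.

3.12

P = 39/1336 ≈ 0.029192 and Q = 175/1336 ≈ 0.130988.
Under the Kimura two-parameter model, d = −½ ln(1 − 2P − Q) − ¼ ln(1 − 2Q).
1 − 2P − Q = 0.810628, giving −½ ln(0.810628) = 0.104973.
1 − 2Q = 0.738024, giving −¼ ln(0.738024) = 0.075945.
d = 0.104973 + 0.075945 = 0.180918.
Under a molecular clock d = 2μt, so t = d/(2μ) = 0.180918 / (2 × 0.029) = 3.12 Myr.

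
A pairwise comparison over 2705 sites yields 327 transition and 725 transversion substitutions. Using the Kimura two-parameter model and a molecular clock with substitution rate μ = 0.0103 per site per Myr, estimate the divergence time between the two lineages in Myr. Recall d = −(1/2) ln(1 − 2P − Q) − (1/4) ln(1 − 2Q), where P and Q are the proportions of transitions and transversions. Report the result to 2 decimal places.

26.62

P = 327/2705 ≈ 0.120887 and Q = 725/2705 ≈ 0.268022.
Under the Kimura two-parameter model, d = −½ ln(1 − 2P − Q) − ¼ ln(1 − 2Q).
1 − 2P − Q = 0.490204, giving −½ ln(0.490204) = 0.356467.
1 − 2Q = 0.463956, giving −¼ ln(0.463956) = 0.191991.
d = 0.356467 + 0.191991 = 0.548458.
Under a molecular clock d = 2μt, so t = d/(2μ) = 0.548458 / (2 × 0.0103) = 26.62 Myr.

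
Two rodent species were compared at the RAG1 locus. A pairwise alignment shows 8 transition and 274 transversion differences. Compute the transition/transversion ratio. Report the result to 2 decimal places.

R = 8/274 = 0.029197… ≈ 0.03 (to 2 d.p.).

0.03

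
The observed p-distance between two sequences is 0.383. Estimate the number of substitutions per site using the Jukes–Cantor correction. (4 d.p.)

d = −(3/4) ln(1 − 4p/3) = −0.75 ln(1 − 0.510667) = −0.75 ln(0.489333)
  = −0.75 × (-0.714712) = 0.536034 substitutions/site.

0.5360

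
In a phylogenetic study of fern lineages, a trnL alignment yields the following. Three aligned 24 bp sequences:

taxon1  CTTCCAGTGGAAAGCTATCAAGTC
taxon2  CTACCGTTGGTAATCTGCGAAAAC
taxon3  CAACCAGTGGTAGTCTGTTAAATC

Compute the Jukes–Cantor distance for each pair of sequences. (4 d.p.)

taxon1–taxon2: 10/24 sites differ → p ≈ 0.416667, d = −0.75 ln(1 − 0.555556) = 0.608198 ≈ 0.6082.
taxon1–taxon3: 8/24 sites differ → p ≈ 0.333333, d = −0.75 ln(1 − 0.444444) = 0.440839 ≈ 0.4408.
taxon2–taxon3: 7/24 sites differ → p ≈ 0.291667, d = −0.75 ln(1 − 0.388889) = 0.369358 ≈ 0.3694.

d(taxon1,taxon2) = 0.6082, d(taxon1,taxon3) = 0.4408, d(taxon2,taxon3) = 0.3694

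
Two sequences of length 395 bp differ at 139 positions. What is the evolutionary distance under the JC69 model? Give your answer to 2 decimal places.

0.48

p = 139/395 ≈ 0.351899.
d = −(3/4) ln(1 − 4p/3) = −0.75 ln(1 − 0.469199) = −0.75 ln(0.530801)
  = −0.75 × (-0.633368) = 0.475026 substitutions/site.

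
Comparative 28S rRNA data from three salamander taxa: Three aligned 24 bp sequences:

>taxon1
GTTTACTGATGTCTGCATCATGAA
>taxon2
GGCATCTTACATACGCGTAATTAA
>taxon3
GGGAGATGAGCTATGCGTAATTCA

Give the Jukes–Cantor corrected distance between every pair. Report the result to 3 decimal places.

d(taxon1,taxon2) = 0.824, d(taxon1,taxon3) = 0.824, d(taxon2,taxon3) = 0.441

taxon1–taxon2: 12/24 sites differ → p = 0.5, d = −0.75 ln(1 − 0.666667) = 0.823960 ≈ 0.824.
taxon1–taxon3: 12/24 sites differ → p = 0.5, d = −0.75 ln(1 − 0.666667) = 0.823960 ≈ 0.824.
taxon2–taxon3: 8/24 sites differ → p ≈ 0.333333, d = −0.75 ln(1 − 0.444444) = 0.440839 ≈ 0.441.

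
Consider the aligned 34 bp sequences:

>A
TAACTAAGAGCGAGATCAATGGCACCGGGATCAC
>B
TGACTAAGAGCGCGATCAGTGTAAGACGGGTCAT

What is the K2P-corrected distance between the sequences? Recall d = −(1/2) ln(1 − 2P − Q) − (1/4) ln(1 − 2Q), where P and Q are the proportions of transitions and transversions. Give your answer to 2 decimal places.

Of 34 sites, 4 differences are transitions and 6 are transversions, so P = 4/34 ≈ 0.117647 and Q = 6/34 ≈ 0.176471.
Under the Kimura two-parameter model, d = −½ ln(1 − 2P − Q) − ¼ ln(1 − 2Q).
1 − 2P − Q = 0.588235, giving −½ ln(0.588235) = 0.265314.
1 − 2Q = 0.647058, giving −¼ ln(0.647058) = 0.108830.
d = 0.265314 + 0.108830 = 0.374144.

0.37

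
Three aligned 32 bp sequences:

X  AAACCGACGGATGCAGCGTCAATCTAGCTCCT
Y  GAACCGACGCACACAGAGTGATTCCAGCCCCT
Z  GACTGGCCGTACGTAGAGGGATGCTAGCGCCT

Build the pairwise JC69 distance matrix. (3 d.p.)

d(X,Y) = 0.353, d(X,Z) = 0.657, d(Y,Z) = 0.460

X–Y: 9/32 sites differ → p = 0.28125, d = −0.75 ln(1 − 0.375) = 0.352503 ≈ 0.353.
X–Z: 14/32 sites differ → p = 0.4375, d = −0.75 ln(1 − 0.583333) = 0.656601 ≈ 0.657.
Y–Z: 11/32 sites differ → p = 0.34375, d = −0.75 ln(1 − 0.458333) = 0.459828 ≈ 0.460.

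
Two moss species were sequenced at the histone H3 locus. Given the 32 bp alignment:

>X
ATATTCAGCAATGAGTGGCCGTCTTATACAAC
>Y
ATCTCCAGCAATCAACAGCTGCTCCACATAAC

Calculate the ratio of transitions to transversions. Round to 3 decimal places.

5.500

Transitions are A↔G and C↔T; transversions are all other mismatches.
Transitions: 11. Transversions: 2.
R = 11/2 = 5.500.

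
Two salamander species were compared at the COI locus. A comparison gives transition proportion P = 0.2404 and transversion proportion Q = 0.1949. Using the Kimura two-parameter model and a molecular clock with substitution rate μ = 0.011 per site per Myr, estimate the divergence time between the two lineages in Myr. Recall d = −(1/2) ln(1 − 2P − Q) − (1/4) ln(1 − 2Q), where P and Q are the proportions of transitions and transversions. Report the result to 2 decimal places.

Under the Kimura two-parameter model, d = −½ ln(1 − 2P − Q) − ¼ ln(1 − 2Q).
1 − 2P − Q = 0.3243, giving −½ ln(0.3243) = 0.563043.
1 − 2Q = 0.6102, giving −¼ ln(0.6102) = 0.123492.
d = 0.563043 + 0.123492 = 0.686535.
Under a molecular clock d = 2μt, so t = d/(2μ) = 0.686535 / (2 × 0.011) = 31.21 Myr.

31.21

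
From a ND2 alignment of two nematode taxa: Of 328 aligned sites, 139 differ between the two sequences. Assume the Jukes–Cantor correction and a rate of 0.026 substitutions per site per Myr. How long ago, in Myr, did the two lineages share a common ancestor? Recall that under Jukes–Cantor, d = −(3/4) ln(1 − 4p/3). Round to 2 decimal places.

p = 139/328 ≈ 0.42378.
d = −(3/4) ln(1 − 4p/3) = −0.75 ln(1 − 0.56504) = −0.75 ln(0.43496)
  = −0.75 × (-0.832501) = 0.624376 substitutions/site.
Under a molecular clock d = 2μt, so t = d/(2μ) = 0.624376 / (2 × 0.026) = 12.01 Myr.

12.01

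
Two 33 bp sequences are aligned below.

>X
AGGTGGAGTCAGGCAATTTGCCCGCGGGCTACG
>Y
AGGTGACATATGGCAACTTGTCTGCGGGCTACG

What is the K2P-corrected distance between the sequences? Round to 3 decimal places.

Of 33 sites, 5 differences are transitions and 3 are transversions, so P = 5/33 ≈ 0.151515 and Q = 3/33 ≈ 0.090909.
Under the Kimura two-parameter model, d = −½ ln(1 − 2P − Q) − ¼ ln(1 − 2Q).
1 − 2P − Q = 0.606061, giving −½ ln(0.606061) = 0.250387.
1 − 2Q = 0.818182, giving −¼ ln(0.818182) = 0.050168.
d = 0.250387 + 0.050168 = 0.300555.

0.301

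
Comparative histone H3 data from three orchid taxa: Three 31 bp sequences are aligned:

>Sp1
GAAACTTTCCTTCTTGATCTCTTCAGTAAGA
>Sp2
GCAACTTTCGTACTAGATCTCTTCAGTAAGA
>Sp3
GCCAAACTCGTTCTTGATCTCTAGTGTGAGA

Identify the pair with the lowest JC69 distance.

Sp1–Sp2: 4/31 differ, p = 0.129, d = 0.142.
Sp1–Sp3: 10/31 differ, p = 0.323, d = 0.422.
Sp2–Sp3: 10/31 differ, p = 0.323, d = 0.422.
The smallest distance is between Sp1 and Sp2.

Sp1 and Sp2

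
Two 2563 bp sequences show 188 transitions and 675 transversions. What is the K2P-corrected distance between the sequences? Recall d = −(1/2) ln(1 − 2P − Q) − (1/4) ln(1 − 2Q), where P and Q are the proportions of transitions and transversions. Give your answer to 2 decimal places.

0.45

P = 188/2563 ≈ 0.073352 and Q = 675/2563 ≈ 0.263363.
Under the Kimura two-parameter model, d = −½ ln(1 − 2P − Q) − ¼ ln(1 − 2Q).
1 − 2P − Q = 0.589933, giving −½ ln(0.589933) = 0.263873.
1 − 2Q = 0.473274, giving −¼ ln(0.473274) = 0.187020.
d = 0.263873 + 0.187020 = 0.450893.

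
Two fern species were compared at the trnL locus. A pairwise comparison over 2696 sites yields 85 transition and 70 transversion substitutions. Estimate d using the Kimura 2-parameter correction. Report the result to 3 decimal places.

0.060

P = 85/2696 ≈ 0.031528 and Q = 70/2696 ≈ 0.025964.
Under the Kimura two-parameter model, d = −½ ln(1 − 2P − Q) − ¼ ln(1 − 2Q).
1 − 2P − Q = 0.91098, giving −½ ln(0.91098) = 0.046617.
1 − 2Q = 0.948072, giving −¼ ln(0.948072) = 0.013331.
d = 0.046617 + 0.013331 = 0.059948.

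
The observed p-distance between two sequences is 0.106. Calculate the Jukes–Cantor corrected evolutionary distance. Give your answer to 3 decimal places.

d = −(3/4) ln(1 − 4p/3) = −0.75 ln(1 − 0.141333) = −0.75 ln(0.858667)
  = −0.75 × (-0.152374) = 0.114281 substitutions/site.

0.114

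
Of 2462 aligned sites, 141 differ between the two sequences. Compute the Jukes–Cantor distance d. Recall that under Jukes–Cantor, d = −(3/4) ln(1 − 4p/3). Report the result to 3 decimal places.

p = 141/2462 ≈ 0.057271.
d = −(3/4) ln(1 − 4p/3) = −0.75 ln(1 − 0.076361) = −0.75 ln(0.923639)
  = −0.75 × (-0.079434) = 0.059576 substitutions/site.

0.060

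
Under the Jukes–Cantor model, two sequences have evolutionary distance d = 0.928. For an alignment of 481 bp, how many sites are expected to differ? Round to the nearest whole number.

256

Invert JC69: p = (3/4)(1 − e^(−4d/3)) = 0.75 × (1 − e^(-1.237333)) = 0.75 × (1 − 0.290157) = 0.532382.
Expected differing sites = pL ≈ 0.532382 × 481 = 256.075742 ≈ 256.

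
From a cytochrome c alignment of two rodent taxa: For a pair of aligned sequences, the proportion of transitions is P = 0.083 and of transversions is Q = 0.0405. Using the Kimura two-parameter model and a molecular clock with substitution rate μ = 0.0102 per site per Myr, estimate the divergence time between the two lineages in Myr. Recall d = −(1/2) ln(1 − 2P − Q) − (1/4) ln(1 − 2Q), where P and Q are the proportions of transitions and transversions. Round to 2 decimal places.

6.70

Under the Kimura two-parameter model, d = −½ ln(1 − 2P − Q) − ¼ ln(1 − 2Q).
1 − 2P − Q = 0.7935, giving −½ ln(0.7935) = 0.115651.
1 − 2Q = 0.919, giving −¼ ln(0.919) = 0.021117.
d = 0.115651 + 0.021117 = 0.136768.
Under a molecular clock d = 2μt, so t = d/(2μ) = 0.136768 / (2 × 0.0102) = 6.70 Myr.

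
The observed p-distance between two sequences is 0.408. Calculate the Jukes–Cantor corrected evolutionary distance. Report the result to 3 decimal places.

d = −(3/4) ln(1 − 4p/3) = −0.75 ln(1 − 0.544) = −0.75 ln(0.456)
  = −0.75 × (-0.785262) = 0.588947 substitutions/site.

0.589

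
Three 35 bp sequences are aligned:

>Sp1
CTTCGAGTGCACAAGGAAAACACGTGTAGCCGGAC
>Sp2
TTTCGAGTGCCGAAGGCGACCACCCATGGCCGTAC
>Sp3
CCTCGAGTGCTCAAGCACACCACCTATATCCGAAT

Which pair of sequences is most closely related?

Sp1–Sp2: 11/35 differ, p = 0.314, d = 0.407.
Sp1–Sp3: 10/35 differ, p = 0.286, d = 0.360.
Sp2–Sp3: 12/35 differ, p = 0.343, d = 0.458.
The smallest distance is between Sp1 and Sp3.

Sp1 and Sp3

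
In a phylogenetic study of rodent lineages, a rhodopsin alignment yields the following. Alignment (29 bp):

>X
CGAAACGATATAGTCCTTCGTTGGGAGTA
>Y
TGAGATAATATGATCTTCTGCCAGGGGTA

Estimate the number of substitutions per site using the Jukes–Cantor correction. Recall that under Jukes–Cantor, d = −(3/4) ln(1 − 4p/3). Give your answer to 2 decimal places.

0.68

The sequences differ at 13 of 29 sites, so p = 13/29 ≈ 0.448276.
d = −(3/4) ln(1 − 4p/3) = −0.75 ln(1 − 0.597701) = −0.75 ln(0.402299)
  = −0.75 × (-0.910560) = 0.682920 substitutions/site.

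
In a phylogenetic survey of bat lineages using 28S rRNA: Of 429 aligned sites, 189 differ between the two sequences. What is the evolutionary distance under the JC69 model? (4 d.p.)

p = 189/429 ≈ 0.440559.
d = −(3/4) ln(1 − 4p/3) = −0.75 ln(1 − 0.587412) = −0.75 ln(0.412588)
  = −0.75 × (-0.885306) = 0.663980 substitutions/site.

0.6640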